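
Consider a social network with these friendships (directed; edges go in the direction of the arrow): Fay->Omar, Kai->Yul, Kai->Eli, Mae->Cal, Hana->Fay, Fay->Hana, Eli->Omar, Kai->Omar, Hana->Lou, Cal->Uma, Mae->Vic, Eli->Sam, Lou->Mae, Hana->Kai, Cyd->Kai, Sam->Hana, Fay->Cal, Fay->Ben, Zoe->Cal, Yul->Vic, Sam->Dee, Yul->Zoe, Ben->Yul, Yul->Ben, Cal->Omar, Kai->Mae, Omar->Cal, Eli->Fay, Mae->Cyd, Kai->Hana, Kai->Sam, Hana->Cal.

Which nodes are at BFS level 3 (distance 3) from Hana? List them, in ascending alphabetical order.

Cyd, Dee, Vic, Zoe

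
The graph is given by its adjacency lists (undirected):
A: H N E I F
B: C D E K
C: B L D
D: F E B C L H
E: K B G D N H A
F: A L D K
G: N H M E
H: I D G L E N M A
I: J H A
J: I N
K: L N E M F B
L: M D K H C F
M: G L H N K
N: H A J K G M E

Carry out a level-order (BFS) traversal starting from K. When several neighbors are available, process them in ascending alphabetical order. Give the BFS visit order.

K → B → E → F → L → M → N → C → D → A → G → H → J → I

Visit K; enqueue B, E, F, L, M, N → queue [B, E, F, L, M, N]
Visit B; enqueue C, D → queue [E, F, L, M, N, C, D]
Visit E; enqueue A, G, H → queue [F, L, M, N, C, D, A, G, H]
Visit F → queue [L, M, N, C, D, A, G, H]
Visit L → queue [M, N, C, D, A, G, H]
Visit M → queue [N, C, D, A, G, H]
Visit N; enqueue J → queue [C, D, A, G, H, J]
Visit C → queue [D, A, G, H, J]
Visit D → queue [A, G, H, J]
Visit A; enqueue I → queue [G, H, J, I]
Visit G → queue [H, J, I]
Visit H → queue [J, I]
Visit J → queue [I]
Visit I → queue []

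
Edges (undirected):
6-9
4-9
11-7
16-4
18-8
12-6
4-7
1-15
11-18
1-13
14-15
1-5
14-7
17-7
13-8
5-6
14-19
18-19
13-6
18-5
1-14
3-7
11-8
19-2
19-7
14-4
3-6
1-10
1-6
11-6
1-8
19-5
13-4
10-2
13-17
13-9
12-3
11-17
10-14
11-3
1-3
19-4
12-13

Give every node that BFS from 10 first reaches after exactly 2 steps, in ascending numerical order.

Level 0: 10
Level 1: 1, 2, 14
Level 2: 3, 4, 5, 6, 7, 8, 13, 15, 19
Level 3: 9, 11, 12, 16, 17, 18

3, 4, 5, 6, 7, 8, 13, 15, 19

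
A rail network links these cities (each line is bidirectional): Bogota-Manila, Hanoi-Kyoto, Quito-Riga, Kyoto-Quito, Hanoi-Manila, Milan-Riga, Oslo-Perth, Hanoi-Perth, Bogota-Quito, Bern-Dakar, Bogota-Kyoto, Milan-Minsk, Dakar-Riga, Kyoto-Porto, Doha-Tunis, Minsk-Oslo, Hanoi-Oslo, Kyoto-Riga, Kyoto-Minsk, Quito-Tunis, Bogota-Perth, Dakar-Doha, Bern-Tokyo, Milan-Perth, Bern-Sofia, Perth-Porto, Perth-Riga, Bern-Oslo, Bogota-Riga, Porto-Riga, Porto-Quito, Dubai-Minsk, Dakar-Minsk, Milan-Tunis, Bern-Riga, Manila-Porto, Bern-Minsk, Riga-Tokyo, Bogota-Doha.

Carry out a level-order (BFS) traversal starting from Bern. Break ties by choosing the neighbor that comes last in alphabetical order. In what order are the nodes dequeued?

Visit Bern; enqueue Tokyo, Sofia, Riga, Oslo, Minsk, Dakar → queue [Tokyo, Sofia, Riga, Oslo, Minsk, Dakar]
Visit Tokyo → queue [Sofia, Riga, Oslo, Minsk, Dakar]
Visit Sofia → queue [Riga, Oslo, Minsk, Dakar]
Visit Riga; enqueue Quito, Porto, Perth, Milan, Kyoto, Bogota → queue [Oslo, Minsk, Dakar, Quito, Porto, Perth, Milan, Kyoto, Bogota]
Visit Oslo; enqueue Hanoi → queue [Minsk, Dakar, Quito, Porto, Perth, Milan, Kyoto, Bogota, Hanoi]
Visit Minsk; enqueue Dubai → queue [Dakar, Quito, Porto, Perth, Milan, Kyoto, Bogota, Hanoi, Dubai]
Visit Dakar; enqueue Doha → queue [Quito, Porto, Perth, Milan, Kyoto, Bogota, Hanoi, Dubai, Doha]
Visit Quito; enqueue Tunis → queue [Porto, Perth, Milan, Kyoto, Bogota, Hanoi, Dubai, Doha, Tunis]
Visit Porto; enqueue Manila → queue [Perth, Milan, Kyoto, Bogota, Hanoi, Dubai, Doha, Tunis, Manila]
Visit Perth → queue [Milan, Kyoto, Bogota, Hanoi, Dubai, Doha, Tunis, Manila]
Visit Milan → queue [Kyoto, Bogota, Hanoi, Dubai, Doha, Tunis, Manila]
Visit Kyoto → queue [Bogota, Hanoi, Dubai, Doha, Tunis, Manila]
Visit Bogota → queue [Hanoi, Dubai, Doha, Tunis, Manila]
Visit Hanoi → queue [Dubai, Doha, Tunis, Manila]
Visit Dubai → queue [Doha, Tunis, Manila]
Visit Doha → queue [Tunis, Manila]
Visit Tunis → queue [Manila]
Visit Manila → queue []

Bern, Tokyo, Sofia, Riga, Oslo, Minsk, Dakar, Quito, Porto, Perth, Milan, Kyoto, Bogota, Hanoi, Dubai, Doha, Tunis, Manila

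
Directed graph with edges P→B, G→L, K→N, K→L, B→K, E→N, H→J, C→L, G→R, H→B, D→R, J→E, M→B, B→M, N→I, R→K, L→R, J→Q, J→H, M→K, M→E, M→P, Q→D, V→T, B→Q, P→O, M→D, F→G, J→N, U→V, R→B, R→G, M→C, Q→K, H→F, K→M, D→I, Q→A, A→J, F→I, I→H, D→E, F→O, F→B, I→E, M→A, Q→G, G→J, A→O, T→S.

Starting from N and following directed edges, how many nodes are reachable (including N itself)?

18

BFS from N visits: N, I, E, H, B, F, J, K, M, Q, G, O, L, A, C, D, P, R
Reachable nodes: 18 of 22 total.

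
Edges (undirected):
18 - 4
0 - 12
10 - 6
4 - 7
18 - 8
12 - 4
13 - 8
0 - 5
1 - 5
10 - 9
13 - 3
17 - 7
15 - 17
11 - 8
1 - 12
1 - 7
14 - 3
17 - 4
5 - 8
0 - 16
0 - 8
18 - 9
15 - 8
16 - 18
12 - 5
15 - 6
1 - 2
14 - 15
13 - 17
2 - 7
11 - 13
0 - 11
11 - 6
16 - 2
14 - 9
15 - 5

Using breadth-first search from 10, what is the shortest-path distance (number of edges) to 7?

4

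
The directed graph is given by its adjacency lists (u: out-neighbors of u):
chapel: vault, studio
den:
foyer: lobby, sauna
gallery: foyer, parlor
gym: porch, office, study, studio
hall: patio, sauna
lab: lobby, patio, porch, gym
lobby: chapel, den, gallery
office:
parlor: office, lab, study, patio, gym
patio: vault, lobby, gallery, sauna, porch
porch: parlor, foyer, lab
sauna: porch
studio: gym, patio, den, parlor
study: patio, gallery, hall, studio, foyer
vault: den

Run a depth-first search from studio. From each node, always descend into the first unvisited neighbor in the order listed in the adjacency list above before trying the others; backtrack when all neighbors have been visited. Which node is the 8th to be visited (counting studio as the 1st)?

chapel

Visit studio
studio → gym
gym → porch
porch → parlor
parlor → office
parlor → lab
lab → lobby
lobby → chapel
chapel → vault
vault → den
lobby → gallery
gallery → foyer
foyer → sauna
lab → patio
parlor → study
study → hall

Visit order: studio, gym, porch, parlor, office, lab, lobby, chapel, vault, den, gallery, foyer, sauna, patio, study, hall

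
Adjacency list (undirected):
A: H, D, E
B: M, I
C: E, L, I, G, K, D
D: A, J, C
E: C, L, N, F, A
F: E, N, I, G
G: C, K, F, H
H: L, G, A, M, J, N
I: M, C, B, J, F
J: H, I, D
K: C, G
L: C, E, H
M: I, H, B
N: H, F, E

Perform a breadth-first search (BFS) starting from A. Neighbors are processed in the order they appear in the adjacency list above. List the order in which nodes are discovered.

A -> H -> D -> E -> L -> G -> M -> J -> N -> C -> F -> K -> I -> B

Visit A; enqueue H, D, E → queue [H, D, E]
Visit H; enqueue L, G, M, J, N → queue [D, E, L, G, M, J, N]
Visit D; enqueue C → queue [E, L, G, M, J, N, C]
Visit E; enqueue F → queue [L, G, M, J, N, C, F]
Visit L → queue [G, M, J, N, C, F]
Visit G; enqueue K → queue [M, J, N, C, F, K]
Visit M; enqueue I, B → queue [J, N, C, F, K, I, B]
Visit J → queue [N, C, F, K, I, B]
Visit N → queue [C, F, K, I, B]
Visit C → queue [F, K, I, B]
Visit F → queue [K, I, B]
Visit K → queue [I, B]
Visit I → queue [B]
Visit B → queue []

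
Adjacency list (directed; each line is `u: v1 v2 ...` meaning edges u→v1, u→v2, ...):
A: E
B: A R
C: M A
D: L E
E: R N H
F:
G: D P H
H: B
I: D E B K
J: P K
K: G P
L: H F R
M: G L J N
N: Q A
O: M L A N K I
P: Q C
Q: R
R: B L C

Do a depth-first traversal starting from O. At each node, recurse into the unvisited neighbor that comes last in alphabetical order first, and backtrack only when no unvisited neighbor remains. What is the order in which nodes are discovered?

Visit O
O → N
N → Q
Q → R
R → L
L → H
H → B
B → A
A → E
L → F
R → C
C → M
M → J
J → P
J → K
K → G
G → D
O → I

O → N → Q → R → L → H → B → A → E → F → C → M → J → P → K → G → D → I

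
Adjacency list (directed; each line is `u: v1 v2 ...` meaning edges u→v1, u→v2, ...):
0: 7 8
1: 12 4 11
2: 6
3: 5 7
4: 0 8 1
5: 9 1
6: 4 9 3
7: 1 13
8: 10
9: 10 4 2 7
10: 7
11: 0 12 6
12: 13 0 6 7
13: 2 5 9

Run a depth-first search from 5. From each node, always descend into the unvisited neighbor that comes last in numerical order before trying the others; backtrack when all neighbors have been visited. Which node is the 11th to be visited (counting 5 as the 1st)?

12

Visit 5
5 → 9
9 → 10
10 → 7
7 → 13
13 → 2
2 → 6
6 → 4
4 → 8
4 → 1
1 → 12
12 → 0
1 → 11
6 → 3

Visit order: 5, 9, 10, 7, 13, 2, 6, 4, 8, 1, 12, 0, 11, 3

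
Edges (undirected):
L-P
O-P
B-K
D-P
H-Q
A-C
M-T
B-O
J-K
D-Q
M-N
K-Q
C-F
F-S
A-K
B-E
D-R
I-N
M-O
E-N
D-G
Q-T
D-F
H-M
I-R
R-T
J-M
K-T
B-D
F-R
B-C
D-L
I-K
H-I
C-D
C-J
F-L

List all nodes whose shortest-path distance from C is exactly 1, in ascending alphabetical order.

Level 0: C
Level 1: A, B, D, F, J
Level 2: E, G, K, L, M, O, P, Q, R, S
Level 3: H, I, N, T

A, B, D, F, J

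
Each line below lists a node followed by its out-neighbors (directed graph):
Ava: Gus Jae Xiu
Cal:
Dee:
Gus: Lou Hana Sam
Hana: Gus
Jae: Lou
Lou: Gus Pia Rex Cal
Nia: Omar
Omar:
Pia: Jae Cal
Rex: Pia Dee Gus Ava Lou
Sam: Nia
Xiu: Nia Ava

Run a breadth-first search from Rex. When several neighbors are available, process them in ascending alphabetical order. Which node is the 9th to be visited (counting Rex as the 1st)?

Visit Rex; enqueue Ava, Dee, Gus, Lou, Pia → queue [Ava, Dee, Gus, Lou, Pia]
Visit Ava; enqueue Jae, Xiu → queue [Dee, Gus, Lou, Pia, Jae, Xiu]
Visit Dee → queue [Gus, Lou, Pia, Jae, Xiu]
Visit Gus; enqueue Hana, Sam → queue [Lou, Pia, Jae, Xiu, Hana, Sam]
Visit Lou; enqueue Cal → queue [Pia, Jae, Xiu, Hana, Sam, Cal]
Visit Pia → queue [Jae, Xiu, Hana, Sam, Cal]
Visit Jae → queue [Xiu, Hana, Sam, Cal]
Visit Xiu; enqueue Nia → queue [Hana, Sam, Cal, Nia]
Visit Hana → queue [Sam, Cal, Nia]
Visit Sam → queue [Cal, Nia]
Visit Cal → queue [Nia]
Visit Nia; enqueue Omar → queue [Omar]
Visit Omar → queue []

Visit order: Rex, Ava, Dee, Gus, Lou, Pia, Jae, Xiu, Hana, Sam, Cal, Nia, Omar

Hana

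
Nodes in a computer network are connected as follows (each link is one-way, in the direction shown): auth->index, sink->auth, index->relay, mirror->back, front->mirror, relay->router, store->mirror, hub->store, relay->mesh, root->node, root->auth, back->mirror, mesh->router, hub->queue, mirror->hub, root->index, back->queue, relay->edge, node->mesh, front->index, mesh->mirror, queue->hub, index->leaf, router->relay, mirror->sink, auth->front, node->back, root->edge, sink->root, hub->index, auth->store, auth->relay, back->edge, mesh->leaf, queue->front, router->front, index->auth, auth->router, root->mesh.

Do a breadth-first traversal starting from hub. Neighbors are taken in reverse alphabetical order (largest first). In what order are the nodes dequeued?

hub store queue index mirror front relay leaf auth sink back router mesh edge root node

Visit hub; enqueue store, queue, index → queue [store, queue, index]
Visit store; enqueue mirror → queue [queue, index, mirror]
Visit queue; enqueue front → queue [index, mirror, front]
Visit index; enqueue relay, leaf, auth → queue [mirror, front, relay, leaf, auth]
Visit mirror; enqueue sink, back → queue [front, relay, leaf, auth, sink, back]
Visit front → queue [relay, leaf, auth, sink, back]
Visit relay; enqueue router, mesh, edge → queue [leaf, auth, sink, back, router, mesh, edge]
Visit leaf → queue [auth, sink, back, router, mesh, edge]
Visit auth → queue [sink, back, router, mesh, edge]
Visit sink; enqueue root → queue [back, router, mesh, edge, root]
Visit back → queue [router, mesh, edge, root]
Visit router → queue [mesh, edge, root]
Visit mesh → queue [edge, root]
Visit edge → queue [root]
Visit root; enqueue node → queue [node]
Visit node → queue []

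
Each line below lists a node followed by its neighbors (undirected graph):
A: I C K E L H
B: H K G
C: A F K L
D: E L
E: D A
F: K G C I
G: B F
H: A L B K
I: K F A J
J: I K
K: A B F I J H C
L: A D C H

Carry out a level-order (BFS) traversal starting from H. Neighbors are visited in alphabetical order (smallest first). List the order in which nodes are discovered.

Visit H; enqueue A, B, K, L → queue [A, B, K, L]
Visit A; enqueue C, E, I → queue [B, K, L, C, E, I]
Visit B; enqueue G → queue [K, L, C, E, I, G]
Visit K; enqueue F, J → queue [L, C, E, I, G, F, J]
Visit L; enqueue D → queue [C, E, I, G, F, J, D]
Visit C → queue [E, I, G, F, J, D]
Visit E → queue [I, G, F, J, D]
Visit I → queue [G, F, J, D]
Visit G → queue [F, J, D]
Visit F → queue [J, D]
Visit J → queue [D]
Visit D → queue []

H A B K L C E I G F J D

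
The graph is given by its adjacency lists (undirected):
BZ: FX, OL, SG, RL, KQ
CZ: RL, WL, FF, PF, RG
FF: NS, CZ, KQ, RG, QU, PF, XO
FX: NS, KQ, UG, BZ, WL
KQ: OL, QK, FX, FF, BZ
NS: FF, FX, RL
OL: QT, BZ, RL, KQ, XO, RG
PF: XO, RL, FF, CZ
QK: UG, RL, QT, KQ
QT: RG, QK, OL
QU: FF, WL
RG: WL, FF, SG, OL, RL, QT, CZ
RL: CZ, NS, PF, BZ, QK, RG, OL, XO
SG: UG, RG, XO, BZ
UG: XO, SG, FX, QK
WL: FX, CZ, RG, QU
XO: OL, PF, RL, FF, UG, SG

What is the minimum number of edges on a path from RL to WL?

Level 0: RL
Level 1: BZ, CZ, NS, OL, PF, QK, RG, XO
Level 2: FF, FX, KQ, QT, SG, UG, WL
Level 3: QU
WL first appears at level 2.

2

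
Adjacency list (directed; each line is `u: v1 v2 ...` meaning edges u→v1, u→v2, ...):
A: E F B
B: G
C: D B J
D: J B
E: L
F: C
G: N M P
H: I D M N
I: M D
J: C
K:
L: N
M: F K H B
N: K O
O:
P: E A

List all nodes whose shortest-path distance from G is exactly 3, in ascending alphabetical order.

Level 0: G
Level 1: M, N, P
Level 2: A, B, E, F, H, K, O
Level 3: C, D, I, L
Level 4: J

C, D, I, L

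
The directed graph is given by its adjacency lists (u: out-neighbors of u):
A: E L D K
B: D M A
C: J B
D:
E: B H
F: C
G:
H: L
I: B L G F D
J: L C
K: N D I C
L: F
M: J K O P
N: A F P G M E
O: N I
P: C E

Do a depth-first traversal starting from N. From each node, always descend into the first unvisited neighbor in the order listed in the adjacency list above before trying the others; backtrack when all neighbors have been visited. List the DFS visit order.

N, A, E, B, D, M, J, L, F, C, K, I, G, O, P, H

Visit N
N → A
A → E
E → B
B → D
B → M
M → J
J → L
L → F
F → C
M → K
K → I
I → G
M → O
M → P
E → H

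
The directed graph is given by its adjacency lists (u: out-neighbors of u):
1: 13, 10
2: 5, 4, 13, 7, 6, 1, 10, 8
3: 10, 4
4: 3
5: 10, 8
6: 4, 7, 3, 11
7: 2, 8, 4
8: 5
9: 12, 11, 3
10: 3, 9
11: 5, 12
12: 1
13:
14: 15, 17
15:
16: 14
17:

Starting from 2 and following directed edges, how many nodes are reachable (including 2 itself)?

13

BFS from 2 visits: 2, 13, 10, 8, 7, 6, 5, 4, 1, 9, 3, 11, 12
Reachable nodes: 13 of 17 total.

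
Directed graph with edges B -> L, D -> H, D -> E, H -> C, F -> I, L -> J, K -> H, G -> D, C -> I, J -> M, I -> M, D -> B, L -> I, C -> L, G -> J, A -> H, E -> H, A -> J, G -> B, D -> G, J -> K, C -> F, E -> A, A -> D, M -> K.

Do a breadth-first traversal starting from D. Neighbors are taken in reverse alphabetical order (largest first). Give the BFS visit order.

D, H, G, E, B, C, J, A, L, I, F, M, K

Visit D; enqueue H, G, E, B → queue [H, G, E, B]
Visit H; enqueue C → queue [G, E, B, C]
Visit G; enqueue J → queue [E, B, C, J]
Visit E; enqueue A → queue [B, C, J, A]
Visit B; enqueue L → queue [C, J, A, L]
Visit C; enqueue I, F → queue [J, A, L, I, F]
Visit J; enqueue M, K → queue [A, L, I, F, M, K]
Visit A → queue [L, I, F, M, K]
Visit L → queue [I, F, M, K]
Visit I → queue [F, M, K]
Visit F → queue [M, K]
Visit M → queue [K]
Visit K → queue []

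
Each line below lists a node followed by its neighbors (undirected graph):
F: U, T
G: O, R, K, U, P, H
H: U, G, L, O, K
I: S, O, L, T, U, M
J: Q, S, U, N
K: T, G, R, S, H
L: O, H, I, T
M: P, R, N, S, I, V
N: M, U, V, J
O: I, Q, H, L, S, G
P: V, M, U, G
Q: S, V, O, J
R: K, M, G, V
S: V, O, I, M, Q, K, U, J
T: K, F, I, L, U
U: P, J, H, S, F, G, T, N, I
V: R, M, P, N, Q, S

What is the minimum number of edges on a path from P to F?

2

Level 0: P
Level 1: G, M, U, V
Level 2: F, H, I, J, K, N, O, Q, R, S, T
Level 3: L
F first appears at level 2.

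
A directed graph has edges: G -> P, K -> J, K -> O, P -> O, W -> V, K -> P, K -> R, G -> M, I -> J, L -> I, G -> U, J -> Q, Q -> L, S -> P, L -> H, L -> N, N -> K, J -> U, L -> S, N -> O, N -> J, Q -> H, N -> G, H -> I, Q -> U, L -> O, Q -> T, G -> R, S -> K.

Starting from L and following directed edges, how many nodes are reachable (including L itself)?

BFS from L visits: L, S, O, N, I, H, P, K, J, G, R, U, Q, M, T
Reachable nodes: 15 of 17 total.

15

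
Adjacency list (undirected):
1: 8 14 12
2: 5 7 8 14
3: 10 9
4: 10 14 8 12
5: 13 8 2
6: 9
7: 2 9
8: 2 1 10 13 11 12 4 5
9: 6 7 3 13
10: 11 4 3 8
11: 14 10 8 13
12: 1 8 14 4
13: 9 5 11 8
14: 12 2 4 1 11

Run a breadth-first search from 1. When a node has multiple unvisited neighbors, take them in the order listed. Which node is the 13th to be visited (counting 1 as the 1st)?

9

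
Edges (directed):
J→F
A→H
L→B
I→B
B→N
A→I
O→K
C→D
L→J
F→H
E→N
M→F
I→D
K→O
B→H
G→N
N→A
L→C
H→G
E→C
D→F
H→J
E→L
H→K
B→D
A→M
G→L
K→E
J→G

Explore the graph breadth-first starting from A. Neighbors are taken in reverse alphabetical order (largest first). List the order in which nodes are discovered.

A, M, I, H, F, D, B, K, J, G, N, O, E, L, C

Visit A; enqueue M, I, H → queue [M, I, H]
Visit M; enqueue F → queue [I, H, F]
Visit I; enqueue D, B → queue [H, F, D, B]
Visit H; enqueue K, J, G → queue [F, D, B, K, J, G]
Visit F → queue [D, B, K, J, G]
Visit D → queue [B, K, J, G]
Visit B; enqueue N → queue [K, J, G, N]
Visit K; enqueue O, E → queue [J, G, N, O, E]
Visit J → queue [G, N, O, E]
Visit G; enqueue L → queue [N, O, E, L]
Visit N → queue [O, E, L]
Visit O → queue [E, L]
Visit E; enqueue C → queue [L, C]
Visit L → queue [C]
Visit C → queue []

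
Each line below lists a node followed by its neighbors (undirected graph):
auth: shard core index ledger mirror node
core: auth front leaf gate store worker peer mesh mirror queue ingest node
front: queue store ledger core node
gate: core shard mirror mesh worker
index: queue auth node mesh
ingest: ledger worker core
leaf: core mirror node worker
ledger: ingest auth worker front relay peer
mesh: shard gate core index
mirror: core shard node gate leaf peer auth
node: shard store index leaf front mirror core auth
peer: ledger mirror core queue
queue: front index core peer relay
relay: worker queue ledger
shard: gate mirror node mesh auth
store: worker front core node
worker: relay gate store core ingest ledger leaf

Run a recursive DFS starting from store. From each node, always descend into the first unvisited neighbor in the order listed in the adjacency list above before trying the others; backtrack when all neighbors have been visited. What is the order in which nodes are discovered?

store -> worker -> relay -> queue -> front -> ledger -> ingest -> core -> auth -> shard -> gate -> mirror -> node -> index -> mesh -> leaf -> peer

Visit store
store → worker
worker → relay
relay → queue
queue → front
front → ledger
ledger → ingest
ingest → core
core → auth
auth → shard
shard → gate
gate → mirror
mirror → node
node → index
index → mesh
node → leaf
mirror → peer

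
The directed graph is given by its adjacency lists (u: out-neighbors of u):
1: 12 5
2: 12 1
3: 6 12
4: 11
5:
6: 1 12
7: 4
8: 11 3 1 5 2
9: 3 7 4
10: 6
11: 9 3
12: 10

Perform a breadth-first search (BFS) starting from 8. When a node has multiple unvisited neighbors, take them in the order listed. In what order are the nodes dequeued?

8 → 11 → 3 → 1 → 5 → 2 → 9 → 6 → 12 → 7 → 4 → 10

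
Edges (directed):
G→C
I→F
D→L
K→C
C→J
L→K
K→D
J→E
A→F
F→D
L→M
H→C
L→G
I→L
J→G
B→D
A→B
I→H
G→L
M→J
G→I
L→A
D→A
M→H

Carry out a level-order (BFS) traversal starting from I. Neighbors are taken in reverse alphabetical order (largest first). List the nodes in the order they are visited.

I, L, H, F, M, K, G, A, C, D, J, B, E

Visit I; enqueue L, H, F → queue [L, H, F]
Visit L; enqueue M, K, G, A → queue [H, F, M, K, G, A]
Visit H; enqueue C → queue [F, M, K, G, A, C]
Visit F; enqueue D → queue [M, K, G, A, C, D]
Visit M; enqueue J → queue [K, G, A, C, D, J]
Visit K → queue [G, A, C, D, J]
Visit G → queue [A, C, D, J]
Visit A; enqueue B → queue [C, D, J, B]
Visit C → queue [D, J, B]
Visit D → queue [J, B]
Visit J; enqueue E → queue [B, E]
Visit B → queue [E]
Visit E → queue []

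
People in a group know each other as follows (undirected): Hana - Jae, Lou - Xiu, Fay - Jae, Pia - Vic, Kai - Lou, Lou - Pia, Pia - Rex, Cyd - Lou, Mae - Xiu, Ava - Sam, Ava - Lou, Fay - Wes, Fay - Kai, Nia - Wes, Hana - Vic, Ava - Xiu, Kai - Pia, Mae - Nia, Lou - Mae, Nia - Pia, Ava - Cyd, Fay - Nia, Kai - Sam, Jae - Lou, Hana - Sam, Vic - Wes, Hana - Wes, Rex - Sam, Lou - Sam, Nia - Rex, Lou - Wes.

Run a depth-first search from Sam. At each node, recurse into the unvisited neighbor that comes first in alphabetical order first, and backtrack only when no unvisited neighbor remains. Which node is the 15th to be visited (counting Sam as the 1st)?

Visit Sam
Sam → Ava
Ava → Cyd
Cyd → Lou
Lou → Jae
Jae → Fay
Fay → Kai
Kai → Pia
Pia → Nia
Nia → Mae
Mae → Xiu
Nia → Rex
Nia → Wes
Wes → Hana
Hana → Vic

Visit order: Sam, Ava, Cyd, Lou, Jae, Fay, Kai, Pia, Nia, Mae, Xiu, Rex, Wes, Hana, Vic

Vic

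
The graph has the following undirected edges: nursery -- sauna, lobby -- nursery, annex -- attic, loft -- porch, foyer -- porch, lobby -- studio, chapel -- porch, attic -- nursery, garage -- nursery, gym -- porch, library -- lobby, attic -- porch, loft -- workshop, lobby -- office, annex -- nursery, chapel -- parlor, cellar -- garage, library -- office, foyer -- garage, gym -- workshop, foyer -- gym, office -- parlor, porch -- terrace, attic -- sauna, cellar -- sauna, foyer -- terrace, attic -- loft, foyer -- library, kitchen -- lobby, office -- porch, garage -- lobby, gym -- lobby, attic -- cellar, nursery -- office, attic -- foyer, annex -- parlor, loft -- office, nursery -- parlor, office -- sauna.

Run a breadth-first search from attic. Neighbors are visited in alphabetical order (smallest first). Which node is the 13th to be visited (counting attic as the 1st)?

terrace

Visit attic; enqueue annex, cellar, foyer, loft, nursery, porch, sauna → queue [annex, cellar, foyer, loft, nursery, porch, sauna]
Visit annex; enqueue parlor → queue [cellar, foyer, loft, nursery, porch, sauna, parlor]
Visit cellar; enqueue garage → queue [foyer, loft, nursery, porch, sauna, parlor, garage]
Visit foyer; enqueue gym, library, terrace → queue [loft, nursery, porch, sauna, parlor, garage, gym, library, terrace]
Visit loft; enqueue office, workshop → queue [nursery, porch, sauna, parlor, garage, gym, library, terrace, office, workshop]
Visit nursery; enqueue lobby → queue [porch, sauna, parlor, garage, gym, library, terrace, office, workshop, lobby]
Visit porch; enqueue chapel → queue [sauna, parlor, garage, gym, library, terrace, office, workshop, lobby, chapel]
Visit sauna → queue [parlor, garage, gym, library, terrace, office, workshop, lobby, chapel]
Visit parlor → queue [garage, gym, library, terrace, office, workshop, lobby, chapel]
Visit garage → queue [gym, library, terrace, office, workshop, lobby, chapel]
Visit gym → queue [library, terrace, office, workshop, lobby, chapel]
Visit library → queue [terrace, office, workshop, lobby, chapel]
Visit terrace → queue [office, workshop, lobby, chapel]
Visit office → queue [workshop, lobby, chapel]
Visit workshop → queue [lobby, chapel]
Visit lobby; enqueue kitchen, studio → queue [chapel, kitchen, studio]
Visit chapel → queue [kitchen, studio]
Visit kitchen → queue [studio]
Visit studio → queue []

Visit order: attic, annex, cellar, foyer, loft, nursery, porch, sauna, parlor, garage, gym, library, terrace, office, workshop, lobby, chapel, kitchen, studio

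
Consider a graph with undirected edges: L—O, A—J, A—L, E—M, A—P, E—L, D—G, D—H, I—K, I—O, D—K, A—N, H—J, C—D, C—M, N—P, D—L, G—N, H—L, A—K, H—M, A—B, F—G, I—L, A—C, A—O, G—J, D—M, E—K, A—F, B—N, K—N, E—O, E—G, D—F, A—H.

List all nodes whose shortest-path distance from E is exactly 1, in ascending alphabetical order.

G, K, L, M, O

Level 0: E
Level 1: G, K, L, M, O
Level 2: A, C, D, F, H, I, J, N
Level 3: B, P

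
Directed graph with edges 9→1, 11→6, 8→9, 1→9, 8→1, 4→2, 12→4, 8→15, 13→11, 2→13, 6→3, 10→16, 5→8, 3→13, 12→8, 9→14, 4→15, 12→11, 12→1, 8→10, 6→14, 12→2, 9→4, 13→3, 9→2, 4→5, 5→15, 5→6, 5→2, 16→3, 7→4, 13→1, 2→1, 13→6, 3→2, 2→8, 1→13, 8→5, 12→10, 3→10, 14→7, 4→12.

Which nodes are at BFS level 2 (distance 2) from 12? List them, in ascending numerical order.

Level 0: 12
Level 1: 1, 2, 4, 8, 10, 11
Level 2: 5, 6, 9, 13, 15, 16
Level 3: 3, 14
Level 4: 7

5, 6, 9, 13, 15, 16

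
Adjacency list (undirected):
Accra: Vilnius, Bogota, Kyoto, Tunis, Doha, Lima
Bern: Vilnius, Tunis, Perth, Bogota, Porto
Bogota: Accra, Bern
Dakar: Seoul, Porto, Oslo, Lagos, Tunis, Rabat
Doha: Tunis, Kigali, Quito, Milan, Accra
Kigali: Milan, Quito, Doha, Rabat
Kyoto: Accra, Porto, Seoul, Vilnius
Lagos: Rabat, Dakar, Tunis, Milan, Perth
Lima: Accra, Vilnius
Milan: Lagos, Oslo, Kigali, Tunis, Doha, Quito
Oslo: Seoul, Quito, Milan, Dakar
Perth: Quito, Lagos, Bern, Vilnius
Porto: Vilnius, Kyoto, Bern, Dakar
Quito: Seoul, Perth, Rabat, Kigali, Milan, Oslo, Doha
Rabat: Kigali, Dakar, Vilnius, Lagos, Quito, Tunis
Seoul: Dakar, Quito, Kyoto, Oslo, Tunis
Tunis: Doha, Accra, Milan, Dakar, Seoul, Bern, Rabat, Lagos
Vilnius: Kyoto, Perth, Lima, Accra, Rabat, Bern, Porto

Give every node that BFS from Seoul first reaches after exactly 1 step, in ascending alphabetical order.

Dakar, Kyoto, Oslo, Quito, Tunis

Level 0: Seoul
Level 1: Dakar, Kyoto, Oslo, Quito, Tunis
Level 2: Accra, Bern, Doha, Kigali, Lagos, Milan, Perth, Porto, Rabat, Vilnius
Level 3: Bogota, Lima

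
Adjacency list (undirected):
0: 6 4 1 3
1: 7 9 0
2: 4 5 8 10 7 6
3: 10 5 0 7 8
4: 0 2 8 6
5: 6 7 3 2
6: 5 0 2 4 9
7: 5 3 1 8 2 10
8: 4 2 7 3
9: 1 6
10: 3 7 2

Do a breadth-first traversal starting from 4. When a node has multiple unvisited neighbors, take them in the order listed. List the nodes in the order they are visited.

4 → 0 → 2 → 8 → 6 → 1 → 3 → 5 → 10 → 7 → 9

Visit 4; enqueue 0, 2, 8, 6 → queue [0, 2, 8, 6]
Visit 0; enqueue 1, 3 → queue [2, 8, 6, 1, 3]
Visit 2; enqueue 5, 10, 7 → queue [8, 6, 1, 3, 5, 10, 7]
Visit 8 → queue [6, 1, 3, 5, 10, 7]
Visit 6; enqueue 9 → queue [1, 3, 5, 10, 7, 9]
Visit 1 → queue [3, 5, 10, 7, 9]
Visit 3 → queue [5, 10, 7, 9]
Visit 5 → queue [10, 7, 9]
Visit 10 → queue [7, 9]
Visit 7 → queue [9]
Visit 9 → queue []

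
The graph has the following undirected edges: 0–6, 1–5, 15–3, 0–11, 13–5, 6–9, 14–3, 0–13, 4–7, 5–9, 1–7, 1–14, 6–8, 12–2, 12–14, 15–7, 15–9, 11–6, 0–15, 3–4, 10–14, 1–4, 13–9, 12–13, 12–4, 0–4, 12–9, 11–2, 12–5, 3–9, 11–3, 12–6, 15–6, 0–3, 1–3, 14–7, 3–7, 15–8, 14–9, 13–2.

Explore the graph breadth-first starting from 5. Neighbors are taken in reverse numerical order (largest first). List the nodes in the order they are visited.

5 13 12 9 1 2 0 14 6 4 15 3 7 11 10 8

Visit 5; enqueue 13, 12, 9, 1 → queue [13, 12, 9, 1]
Visit 13; enqueue 2, 0 → queue [12, 9, 1, 2, 0]
Visit 12; enqueue 14, 6, 4 → queue [9, 1, 2, 0, 14, 6, 4]
Visit 9; enqueue 15, 3 → queue [1, 2, 0, 14, 6, 4, 15, 3]
Visit 1; enqueue 7 → queue [2, 0, 14, 6, 4, 15, 3, 7]
Visit 2; enqueue 11 → queue [0, 14, 6, 4, 15, 3, 7, 11]
Visit 0 → queue [14, 6, 4, 15, 3, 7, 11]
Visit 14; enqueue 10 → queue [6, 4, 15, 3, 7, 11, 10]
Visit 6; enqueue 8 → queue [4, 15, 3, 7, 11, 10, 8]
Visit 4 → queue [15, 3, 7, 11, 10, 8]
Visit 15 → queue [3, 7, 11, 10, 8]
Visit 3 → queue [7, 11, 10, 8]
Visit 7 → queue [11, 10, 8]
Visit 11 → queue [10, 8]
Visit 10 → queue [8]
Visit 8 → queue []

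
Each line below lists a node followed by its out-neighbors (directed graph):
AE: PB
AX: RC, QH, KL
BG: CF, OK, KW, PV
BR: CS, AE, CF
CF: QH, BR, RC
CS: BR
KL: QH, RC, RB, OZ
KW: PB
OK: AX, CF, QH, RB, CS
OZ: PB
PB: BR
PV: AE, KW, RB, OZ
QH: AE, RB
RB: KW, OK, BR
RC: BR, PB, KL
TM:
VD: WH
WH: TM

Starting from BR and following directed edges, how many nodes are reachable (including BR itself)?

13

BFS from BR visits: BR, AE, CF, CS, PB, QH, RC, RB, KL, KW, OK, OZ, AX
Reachable nodes: 13 of 18 total.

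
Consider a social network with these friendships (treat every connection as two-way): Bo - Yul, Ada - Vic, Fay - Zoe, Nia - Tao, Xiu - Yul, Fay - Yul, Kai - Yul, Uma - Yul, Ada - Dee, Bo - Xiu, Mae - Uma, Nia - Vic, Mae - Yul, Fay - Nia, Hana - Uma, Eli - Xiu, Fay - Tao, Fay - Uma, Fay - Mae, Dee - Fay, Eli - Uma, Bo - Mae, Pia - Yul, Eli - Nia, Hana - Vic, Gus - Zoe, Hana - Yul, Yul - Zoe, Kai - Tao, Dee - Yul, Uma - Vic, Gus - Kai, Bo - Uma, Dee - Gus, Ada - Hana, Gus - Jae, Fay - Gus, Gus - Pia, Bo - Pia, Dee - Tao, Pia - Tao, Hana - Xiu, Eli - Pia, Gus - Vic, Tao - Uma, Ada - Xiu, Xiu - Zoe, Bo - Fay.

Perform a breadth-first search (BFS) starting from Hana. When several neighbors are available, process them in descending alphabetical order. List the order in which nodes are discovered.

Visit Hana; enqueue Yul, Xiu, Vic, Uma, Ada → queue [Yul, Xiu, Vic, Uma, Ada]
Visit Yul; enqueue Zoe, Pia, Mae, Kai, Fay, Dee, Bo → queue [Xiu, Vic, Uma, Ada, Zoe, Pia, Mae, Kai, Fay, Dee, Bo]
Visit Xiu; enqueue Eli → queue [Vic, Uma, Ada, Zoe, Pia, Mae, Kai, Fay, Dee, Bo, Eli]
Visit Vic; enqueue Nia, Gus → queue [Uma, Ada, Zoe, Pia, Mae, Kai, Fay, Dee, Bo, Eli, Nia, Gus]
Visit Uma; enqueue Tao → queue [Ada, Zoe, Pia, Mae, Kai, Fay, Dee, Bo, Eli, Nia, Gus, Tao]
Visit Ada → queue [Zoe, Pia, Mae, Kai, Fay, Dee, Bo, Eli, Nia, Gus, Tao]
Visit Zoe → queue [Pia, Mae, Kai, Fay, Dee, Bo, Eli, Nia, Gus, Tao]
Visit Pia → queue [Mae, Kai, Fay, Dee, Bo, Eli, Nia, Gus, Tao]
Visit Mae → queue [Kai, Fay, Dee, Bo, Eli, Nia, Gus, Tao]
Visit Kai → queue [Fay, Dee, Bo, Eli, Nia, Gus, Tao]
Visit Fay → queue [Dee, Bo, Eli, Nia, Gus, Tao]
Visit Dee → queue [Bo, Eli, Nia, Gus, Tao]
Visit Bo → queue [Eli, Nia, Gus, Tao]
Visit Eli → queue [Nia, Gus, Tao]
Visit Nia → queue [Gus, Tao]
Visit Gus; enqueue Jae → queue [Tao, Jae]
Visit Tao → queue [Jae]
Visit Jae → queue []

Hana → Yul → Xiu → Vic → Uma → Ada → Zoe → Pia → Mae → Kai → Fay → Dee → Bo → Eli → Nia → Gus → Tao → Jae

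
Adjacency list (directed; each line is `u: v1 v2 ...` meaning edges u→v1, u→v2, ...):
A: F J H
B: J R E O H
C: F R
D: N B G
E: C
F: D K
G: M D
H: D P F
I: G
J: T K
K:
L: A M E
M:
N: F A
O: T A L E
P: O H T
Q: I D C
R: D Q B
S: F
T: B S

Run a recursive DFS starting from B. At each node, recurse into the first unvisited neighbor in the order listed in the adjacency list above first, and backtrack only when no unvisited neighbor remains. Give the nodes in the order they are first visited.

B J T S F D N A H P O L M E C R Q I G K

Visit B
B → J
J → T
T → S
S → F
F → D
D → N
N → A
A → H
H → P
P → O
O → L
L → M
L → E
E → C
C → R
R → Q
Q → I
I → G
F → K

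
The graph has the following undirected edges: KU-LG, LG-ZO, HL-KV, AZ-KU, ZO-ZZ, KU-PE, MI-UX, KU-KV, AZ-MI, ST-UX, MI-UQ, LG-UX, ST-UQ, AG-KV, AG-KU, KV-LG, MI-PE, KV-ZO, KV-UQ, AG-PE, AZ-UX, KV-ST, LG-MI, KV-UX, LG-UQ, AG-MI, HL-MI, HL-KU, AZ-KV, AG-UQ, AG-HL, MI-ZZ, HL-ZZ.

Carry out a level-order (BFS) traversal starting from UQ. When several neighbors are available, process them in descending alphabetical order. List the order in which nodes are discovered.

UQ, ST, MI, LG, KV, AG, UX, ZZ, PE, HL, AZ, ZO, KU

Visit UQ; enqueue ST, MI, LG, KV, AG → queue [ST, MI, LG, KV, AG]
Visit ST; enqueue UX → queue [MI, LG, KV, AG, UX]
Visit MI; enqueue ZZ, PE, HL, AZ → queue [LG, KV, AG, UX, ZZ, PE, HL, AZ]
Visit LG; enqueue ZO, KU → queue [KV, AG, UX, ZZ, PE, HL, AZ, ZO, KU]
Visit KV → queue [AG, UX, ZZ, PE, HL, AZ, ZO, KU]
Visit AG → queue [UX, ZZ, PE, HL, AZ, ZO, KU]
Visit UX → queue [ZZ, PE, HL, AZ, ZO, KU]
Visit ZZ → queue [PE, HL, AZ, ZO, KU]
Visit PE → queue [HL, AZ, ZO, KU]
Visit HL → queue [AZ, ZO, KU]
Visit AZ → queue [ZO, KU]
Visit ZO → queue [KU]
Visit KU → queue []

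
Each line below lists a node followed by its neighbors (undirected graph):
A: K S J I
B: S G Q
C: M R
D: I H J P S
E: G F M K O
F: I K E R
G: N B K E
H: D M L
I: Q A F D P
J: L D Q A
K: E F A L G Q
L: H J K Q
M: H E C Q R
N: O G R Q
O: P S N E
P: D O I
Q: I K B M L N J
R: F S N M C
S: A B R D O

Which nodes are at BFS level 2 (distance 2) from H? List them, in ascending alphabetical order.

Level 0: H
Level 1: D, L, M
Level 2: C, E, I, J, K, P, Q, R, S
Level 3: A, B, F, G, N, O

C, E, I, J, K, P, Q, R, S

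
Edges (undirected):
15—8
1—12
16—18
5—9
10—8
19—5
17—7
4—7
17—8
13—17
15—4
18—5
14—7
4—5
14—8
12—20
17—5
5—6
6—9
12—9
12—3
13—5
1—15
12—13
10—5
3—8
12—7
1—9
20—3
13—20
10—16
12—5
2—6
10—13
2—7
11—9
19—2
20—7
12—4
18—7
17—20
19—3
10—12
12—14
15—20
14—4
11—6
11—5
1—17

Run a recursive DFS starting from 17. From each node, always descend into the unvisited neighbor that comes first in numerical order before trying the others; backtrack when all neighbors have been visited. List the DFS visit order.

Visit 17
17 → 1
1 → 9
9 → 5
5 → 4
4 → 7
7 → 2
2 → 6
6 → 11
2 → 19
19 → 3
3 → 8
8 → 10
10 → 12
12 → 13
13 → 20
20 → 15
12 → 14
10 → 16
16 → 18

17 1 9 5 4 7 2 6 11 19 3 8 10 12 13 20 15 14 16 18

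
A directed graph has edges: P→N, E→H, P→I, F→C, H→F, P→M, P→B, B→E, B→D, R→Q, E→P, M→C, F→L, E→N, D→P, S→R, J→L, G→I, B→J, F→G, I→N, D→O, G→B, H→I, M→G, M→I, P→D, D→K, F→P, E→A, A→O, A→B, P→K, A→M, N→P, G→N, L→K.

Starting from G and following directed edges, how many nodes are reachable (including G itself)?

BFS from G visits: G, N, I, B, P, J, E, D, M, K, L, H, A, O, C, F
Reachable nodes: 16 of 19 total.

16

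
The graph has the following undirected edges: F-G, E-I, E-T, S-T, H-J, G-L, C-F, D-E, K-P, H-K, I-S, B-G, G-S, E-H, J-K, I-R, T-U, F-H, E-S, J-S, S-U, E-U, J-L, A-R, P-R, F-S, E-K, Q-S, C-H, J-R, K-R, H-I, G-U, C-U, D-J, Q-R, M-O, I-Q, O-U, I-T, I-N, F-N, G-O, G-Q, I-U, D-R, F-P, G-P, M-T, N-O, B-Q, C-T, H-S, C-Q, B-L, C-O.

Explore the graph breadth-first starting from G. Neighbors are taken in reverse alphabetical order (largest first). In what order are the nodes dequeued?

Visit G; enqueue U, S, Q, P, O, L, F, B → queue [U, S, Q, P, O, L, F, B]
Visit U; enqueue T, I, E, C → queue [S, Q, P, O, L, F, B, T, I, E, C]
Visit S; enqueue J, H → queue [Q, P, O, L, F, B, T, I, E, C, J, H]
Visit Q; enqueue R → queue [P, O, L, F, B, T, I, E, C, J, H, R]
Visit P; enqueue K → queue [O, L, F, B, T, I, E, C, J, H, R, K]
Visit O; enqueue N, M → queue [L, F, B, T, I, E, C, J, H, R, K, N, M]
Visit L → queue [F, B, T, I, E, C, J, H, R, K, N, M]
Visit F → queue [B, T, I, E, C, J, H, R, K, N, M]
Visit B → queue [T, I, E, C, J, H, R, K, N, M]
Visit T → queue [I, E, C, J, H, R, K, N, M]
Visit I → queue [E, C, J, H, R, K, N, M]
Visit E; enqueue D → queue [C, J, H, R, K, N, M, D]
Visit C → queue [J, H, R, K, N, M, D]
Visit J → queue [H, R, K, N, M, D]
Visit H → queue [R, K, N, M, D]
Visit R; enqueue A → queue [K, N, M, D, A]
Visit K → queue [N, M, D, A]
Visit N → queue [M, D, A]
Visit M → queue [D, A]
Visit D → queue [A]
Visit A → queue []

G, U, S, Q, P, O, L, F, B, T, I, E, C, J, H, R, K, N, M, D, A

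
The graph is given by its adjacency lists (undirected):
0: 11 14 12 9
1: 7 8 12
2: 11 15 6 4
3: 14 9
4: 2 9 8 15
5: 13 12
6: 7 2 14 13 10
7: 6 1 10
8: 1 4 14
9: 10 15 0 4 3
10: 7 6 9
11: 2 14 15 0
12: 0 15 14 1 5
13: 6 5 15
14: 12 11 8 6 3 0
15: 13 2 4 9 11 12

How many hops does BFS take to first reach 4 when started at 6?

2

Level 0: 6
Level 1: 2, 7, 10, 13, 14
Level 2: 0, 1, 3, 4, 5, 8, 9, 11, 12, 15
4 first appears at level 2.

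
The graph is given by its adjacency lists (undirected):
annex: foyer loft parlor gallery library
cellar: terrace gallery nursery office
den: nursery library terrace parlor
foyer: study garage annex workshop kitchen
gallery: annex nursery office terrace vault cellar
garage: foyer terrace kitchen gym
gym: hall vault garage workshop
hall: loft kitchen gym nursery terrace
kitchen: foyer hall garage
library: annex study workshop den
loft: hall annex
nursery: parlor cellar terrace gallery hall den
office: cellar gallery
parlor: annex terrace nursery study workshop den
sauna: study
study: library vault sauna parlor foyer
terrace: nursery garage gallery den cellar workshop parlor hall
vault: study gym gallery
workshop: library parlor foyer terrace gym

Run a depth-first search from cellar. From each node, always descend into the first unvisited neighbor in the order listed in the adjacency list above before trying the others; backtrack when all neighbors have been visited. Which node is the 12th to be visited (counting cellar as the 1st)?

loft

Visit cellar
cellar → terrace
terrace → nursery
nursery → parlor
parlor → annex
annex → foyer
foyer → study
study → library
library → workshop
workshop → gym
gym → hall
hall → loft
hall → kitchen
kitchen → garage
gym → vault
vault → gallery
gallery → office
library → den
study → sauna

Visit order: cellar, terrace, nursery, parlor, annex, foyer, study, library, workshop, gym, hall, loft, kitchen, garage, vault, gallery, office, den, sauna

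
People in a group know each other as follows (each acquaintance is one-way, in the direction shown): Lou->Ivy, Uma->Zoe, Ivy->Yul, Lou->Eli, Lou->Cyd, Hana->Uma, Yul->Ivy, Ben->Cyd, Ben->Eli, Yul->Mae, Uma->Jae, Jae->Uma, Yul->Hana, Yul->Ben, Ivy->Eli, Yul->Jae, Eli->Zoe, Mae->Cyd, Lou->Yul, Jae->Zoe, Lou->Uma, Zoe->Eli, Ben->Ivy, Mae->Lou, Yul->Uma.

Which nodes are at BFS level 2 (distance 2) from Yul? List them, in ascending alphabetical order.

Level 0: Yul
Level 1: Ben, Hana, Ivy, Jae, Mae, Uma
Level 2: Cyd, Eli, Lou, Zoe

Cyd, Eli, Lou, Zoe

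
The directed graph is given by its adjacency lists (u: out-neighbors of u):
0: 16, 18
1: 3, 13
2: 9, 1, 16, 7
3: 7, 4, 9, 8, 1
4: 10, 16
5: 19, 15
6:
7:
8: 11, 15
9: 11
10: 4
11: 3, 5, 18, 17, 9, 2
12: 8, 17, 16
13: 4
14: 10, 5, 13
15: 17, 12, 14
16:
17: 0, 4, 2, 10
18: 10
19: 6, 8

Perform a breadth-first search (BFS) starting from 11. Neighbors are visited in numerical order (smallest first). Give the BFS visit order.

11, 2, 3, 5, 9, 17, 18, 1, 7, 16, 4, 8, 15, 19, 0, 10, 13, 12, 14, 6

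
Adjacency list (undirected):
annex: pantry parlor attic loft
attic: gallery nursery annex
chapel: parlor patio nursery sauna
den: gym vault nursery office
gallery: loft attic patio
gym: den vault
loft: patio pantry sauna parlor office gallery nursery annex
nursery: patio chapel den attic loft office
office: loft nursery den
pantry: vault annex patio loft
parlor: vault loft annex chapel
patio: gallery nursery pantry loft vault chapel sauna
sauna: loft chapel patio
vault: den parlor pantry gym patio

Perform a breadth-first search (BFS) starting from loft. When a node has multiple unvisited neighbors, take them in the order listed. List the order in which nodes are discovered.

loft, patio, pantry, sauna, parlor, office, gallery, nursery, annex, vault, chapel, den, attic, gym

Visit loft; enqueue patio, pantry, sauna, parlor, office, gallery, nursery, annex → queue [patio, pantry, sauna, parlor, office, gallery, nursery, annex]
Visit patio; enqueue vault, chapel → queue [pantry, sauna, parlor, office, gallery, nursery, annex, vault, chapel]
Visit pantry → queue [sauna, parlor, office, gallery, nursery, annex, vault, chapel]
Visit sauna → queue [parlor, office, gallery, nursery, annex, vault, chapel]
Visit parlor → queue [office, gallery, nursery, annex, vault, chapel]
Visit office; enqueue den → queue [gallery, nursery, annex, vault, chapel, den]
Visit gallery; enqueue attic → queue [nursery, annex, vault, chapel, den, attic]
Visit nursery → queue [annex, vault, chapel, den, attic]
Visit annex → queue [vault, chapel, den, attic]
Visit vault; enqueue gym → queue [chapel, den, attic, gym]
Visit chapel → queue [den, attic, gym]
Visit den → queue [attic, gym]
Visit attic → queue [gym]
Visit gym → queue []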